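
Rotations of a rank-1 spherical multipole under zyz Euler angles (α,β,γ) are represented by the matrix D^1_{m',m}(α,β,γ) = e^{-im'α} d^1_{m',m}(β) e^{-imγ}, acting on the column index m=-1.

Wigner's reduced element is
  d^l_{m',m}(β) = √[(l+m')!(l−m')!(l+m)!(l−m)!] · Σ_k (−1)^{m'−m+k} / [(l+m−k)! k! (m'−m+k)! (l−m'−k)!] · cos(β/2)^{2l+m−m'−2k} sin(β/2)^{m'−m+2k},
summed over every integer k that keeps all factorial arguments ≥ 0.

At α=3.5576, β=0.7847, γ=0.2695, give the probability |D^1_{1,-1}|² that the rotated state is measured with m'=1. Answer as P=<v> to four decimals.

D^1_{1,-1}(3.5576,0.7847,0.2695) = e^{-i·1·3.5576}·d^1_{1,-1}(0.7847)·e^{-i·-1·0.2695}. Compute d first:
Half-angle: c=0.924013, s=0.382361. N=√(2·1·1·2)=2.000000
Admissible k: 0..0 (factorial args all ≥0)
  k=0: (−1)^2·2.0000/(2)·0.9240^0·0.3824^2 = +0.146200
d^1_{1,-1}(0.7847) = +0.146200
|D^1_{1,-1}|² = |d^1_{1,-1}(β)|² = (+0.146200)² = 0.021374 (the z-rotation phases have unit modulus)

P=0.0214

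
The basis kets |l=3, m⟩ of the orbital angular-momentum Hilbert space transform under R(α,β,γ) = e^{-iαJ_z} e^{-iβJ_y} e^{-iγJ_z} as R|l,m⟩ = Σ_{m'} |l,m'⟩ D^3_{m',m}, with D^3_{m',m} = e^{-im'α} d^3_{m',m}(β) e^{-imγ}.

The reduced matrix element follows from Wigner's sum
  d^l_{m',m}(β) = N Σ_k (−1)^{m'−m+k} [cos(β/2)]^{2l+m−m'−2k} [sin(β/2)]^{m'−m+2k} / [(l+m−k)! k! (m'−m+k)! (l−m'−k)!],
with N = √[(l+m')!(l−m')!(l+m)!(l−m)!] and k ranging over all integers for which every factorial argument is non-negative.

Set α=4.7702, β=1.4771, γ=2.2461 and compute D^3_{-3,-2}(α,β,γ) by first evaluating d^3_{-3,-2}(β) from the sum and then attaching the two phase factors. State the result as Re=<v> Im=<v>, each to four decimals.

Re=0.3642 Im=-0.0170

Split into d^3_{-3,-2}(β=1.4771) × two z-phases.
c=cos(1.4771/2)=0.739445, s=sin(1.4771/2)=0.673216; N=√[1·720·1·120]=293.938769
k: max(0,(-2)−(-3))=1 … min(3+(-2),3−(-3))=1
  k=1: (−1)^0·293.9388/(120)·0.7394^5·0.6732^1 = +0.364553
d^3_{-3,-2}(1.4771) = +0.364553
D = (-0.172565+0.984998i)·(+0.364553)·(-0.218414-0.975856i) = +0.364155-0.017039i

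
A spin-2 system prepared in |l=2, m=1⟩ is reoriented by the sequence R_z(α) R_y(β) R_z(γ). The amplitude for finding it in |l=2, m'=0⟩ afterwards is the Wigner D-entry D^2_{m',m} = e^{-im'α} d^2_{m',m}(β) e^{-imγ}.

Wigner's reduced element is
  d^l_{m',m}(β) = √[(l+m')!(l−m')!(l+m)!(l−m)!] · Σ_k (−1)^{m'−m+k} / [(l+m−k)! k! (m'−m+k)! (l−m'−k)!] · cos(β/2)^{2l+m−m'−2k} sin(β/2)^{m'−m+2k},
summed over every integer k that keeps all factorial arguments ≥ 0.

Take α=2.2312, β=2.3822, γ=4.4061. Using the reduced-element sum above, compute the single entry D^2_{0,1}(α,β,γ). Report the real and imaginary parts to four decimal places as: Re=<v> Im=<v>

Re=0.1844 Im=-0.5831

First d^2_{0,1}(β=2.3822), then the phase factors e^{-i(0)α} and e^{-i(1)γ}:
c=cos(2.3822/2)=0.370638, s=sin(2.3822/2)=0.928777; N=√[2·2·6·1]=4.898979
The bounds max(0,m−m')=1 and min(l+m,l−m')=2 give 2 terms
  k=1: (−1)^0·4.8990/(2)·0.3706^3·0.9288^1 = +0.115835
  k=2: (−1)^1·4.8990/(2)·0.3706^1·0.9288^3 = -0.727379
d^2_{0,1}(2.3822) = +0.115835 -0.727379 = -0.611544
D = (+1.000000+0.000000i)·(-0.611544)·(-0.301522+0.953459i) = +0.184394-0.583083i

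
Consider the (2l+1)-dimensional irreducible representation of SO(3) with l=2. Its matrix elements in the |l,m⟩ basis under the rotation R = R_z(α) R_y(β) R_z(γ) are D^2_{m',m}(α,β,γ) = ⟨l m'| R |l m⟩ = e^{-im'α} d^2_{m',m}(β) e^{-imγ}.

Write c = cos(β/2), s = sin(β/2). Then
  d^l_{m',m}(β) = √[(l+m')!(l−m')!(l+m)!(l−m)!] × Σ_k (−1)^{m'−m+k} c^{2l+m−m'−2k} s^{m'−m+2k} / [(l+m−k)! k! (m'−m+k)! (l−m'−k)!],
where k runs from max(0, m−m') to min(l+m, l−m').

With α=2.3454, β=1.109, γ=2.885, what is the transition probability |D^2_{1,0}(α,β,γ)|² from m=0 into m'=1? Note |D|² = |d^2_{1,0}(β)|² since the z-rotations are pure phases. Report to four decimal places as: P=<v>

Split into d^2_{1,0}(β=1.109) × two z-phases.
Half-angle: c=0.850164, s=0.526518. N=√(6·1·2·2)=4.898979
k: max(0,(0)−(1))=0 … min(2+(0),2−(1))=1
  k=0: (−1)^1·4.8990/(2)·0.8502^3·0.5265^1 = -0.792496
  k=1: (−1)^2·4.8990/(2)·0.8502^1·0.5265^3 = +0.303962
d^2_{1,0}(1.109) = -0.792496 +0.303962 = -0.488534
|D^2_{1,0}|² = |d^2_{1,0}(β)|² = (-0.488534)² = 0.238666 (the z-rotation phases have unit modulus)

P=0.2387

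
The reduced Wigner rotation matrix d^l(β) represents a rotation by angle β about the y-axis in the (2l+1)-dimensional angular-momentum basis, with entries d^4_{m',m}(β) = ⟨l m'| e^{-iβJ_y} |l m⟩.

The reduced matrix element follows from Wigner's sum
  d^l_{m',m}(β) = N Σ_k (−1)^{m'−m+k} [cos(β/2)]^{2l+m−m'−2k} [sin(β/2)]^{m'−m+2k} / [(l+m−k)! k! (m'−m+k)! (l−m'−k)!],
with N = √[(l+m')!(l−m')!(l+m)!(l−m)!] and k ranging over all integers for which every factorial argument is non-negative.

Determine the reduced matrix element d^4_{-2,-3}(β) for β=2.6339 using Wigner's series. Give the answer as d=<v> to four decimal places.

d=0.0099

d^4_{-2,-3}(β=2.6339) via Wigner's sum:
Half-angle: c=0.251129, s=0.967954. N=√(2·720·1·5040)=2693.993318
k∈{0,1} keeps every argument non-negative
  k=0: (−1)^1·2693.9933/(720)·0.2511^7·0.9680^1 = -0.000228
  k=1: (−1)^2·2693.9933/(240)·0.2511^5·0.9680^3 = +0.010168
d^4_{-2,-3}(2.6339) = -0.000228 +0.010168 = +0.009940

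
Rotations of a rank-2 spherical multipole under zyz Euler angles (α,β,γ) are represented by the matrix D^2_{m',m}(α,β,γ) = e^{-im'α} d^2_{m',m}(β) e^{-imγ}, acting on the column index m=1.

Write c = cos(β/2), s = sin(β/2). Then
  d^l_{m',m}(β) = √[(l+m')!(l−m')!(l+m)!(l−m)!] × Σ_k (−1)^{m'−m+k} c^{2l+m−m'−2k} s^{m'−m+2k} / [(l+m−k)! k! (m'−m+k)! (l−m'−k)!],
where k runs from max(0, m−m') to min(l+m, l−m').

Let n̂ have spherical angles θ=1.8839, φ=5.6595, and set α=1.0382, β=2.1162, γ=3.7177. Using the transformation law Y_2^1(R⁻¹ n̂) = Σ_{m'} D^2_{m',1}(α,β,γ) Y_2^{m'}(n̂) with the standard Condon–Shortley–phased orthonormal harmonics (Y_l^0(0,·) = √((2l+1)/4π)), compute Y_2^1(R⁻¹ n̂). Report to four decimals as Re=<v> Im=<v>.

Need the full column D^2_{m',1} for m'=−2..2 at α=1.0382, β=2.1162, γ=3.7177.
cos(β/2)=0.490529, sin(β/2)=0.871425
d^2_{-2,1}: single k=3 term ⇒ +0.649209;  D = -0.045734-0.647596i
d^2_{-1,1}: k∈[2..3] ⇒ +0.548164 -0.576660 = -0.028497;  D = +0.025508+0.012705i
d^2_{0,1}: k∈[1..2] ⇒ +0.251941 -0.795115 = -0.543174;  D = +0.455500-0.295902i
d^2_{1,1}: k∈[0..1] ⇒ +0.057897 -0.548164 = -0.490266;  D = -0.021325-0.489802i
d^2_{2,1}: single k=0 term ⇒ -0.205709;  D = -0.181592-0.096646i
Y_2^{m'}(θ=1.8839,φ=5.6595) and Σ D·Y over m':
  (-0.0457-0.6476i)·(+0.1111+0.3315i)  (+0.0255+0.0127i)·(-0.1838-0.1322i)  (+0.4555-0.2959i)·(-0.2256+0.0000i)  (-0.0213-0.4898i)·(+0.1838-0.1322i)  (-0.1816-0.0966i)·(+0.1111-0.3315i)
Y_2^1(R⁻¹ n̂) = -0.017079-0.063794i

Re=-0.0171 Im=-0.0638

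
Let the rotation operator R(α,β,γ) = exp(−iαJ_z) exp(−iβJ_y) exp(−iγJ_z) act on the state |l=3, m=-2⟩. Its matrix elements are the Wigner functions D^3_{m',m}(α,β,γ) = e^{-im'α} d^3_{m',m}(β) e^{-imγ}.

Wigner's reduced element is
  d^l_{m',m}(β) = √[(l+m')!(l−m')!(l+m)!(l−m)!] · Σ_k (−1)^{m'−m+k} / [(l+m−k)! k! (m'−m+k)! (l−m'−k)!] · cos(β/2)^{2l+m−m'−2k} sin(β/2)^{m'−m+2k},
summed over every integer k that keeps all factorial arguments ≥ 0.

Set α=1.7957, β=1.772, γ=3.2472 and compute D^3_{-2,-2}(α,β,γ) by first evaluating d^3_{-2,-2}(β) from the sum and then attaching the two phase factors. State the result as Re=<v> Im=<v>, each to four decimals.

D^3_{-2,-2}(1.7957,1.772,3.2472) = e^{-i·-2·1.7957}·d^3_{-2,-2}(1.772)·e^{-i·-2·3.2472}. Compute d first:
Half-angle: c=0.632515, s=0.774548. N=√(1·120·1·120)=120.000000
The bounds max(0,m−m')=0 and min(l+m,l−m')=1 give 2 terms
  k=0: (−1)^0·120.0000/(120)·0.6325^6·0.7745^0 = +0.064036
  k=1: (−1)^1·120.0000/(24)·0.6325^4·0.7745^2 = -0.480121
d^3_{-2,-2}(1.772) = +0.064036 -0.480121 = -0.416085
Phases: e^{-i·(-2)·1.7957}=-0.900531-0.434792i, e^{-i·(-2)·3.2472}=+0.977777+0.209648i ⇒ D=+0.328443+0.255444i

Re=0.3284 Im=0.2554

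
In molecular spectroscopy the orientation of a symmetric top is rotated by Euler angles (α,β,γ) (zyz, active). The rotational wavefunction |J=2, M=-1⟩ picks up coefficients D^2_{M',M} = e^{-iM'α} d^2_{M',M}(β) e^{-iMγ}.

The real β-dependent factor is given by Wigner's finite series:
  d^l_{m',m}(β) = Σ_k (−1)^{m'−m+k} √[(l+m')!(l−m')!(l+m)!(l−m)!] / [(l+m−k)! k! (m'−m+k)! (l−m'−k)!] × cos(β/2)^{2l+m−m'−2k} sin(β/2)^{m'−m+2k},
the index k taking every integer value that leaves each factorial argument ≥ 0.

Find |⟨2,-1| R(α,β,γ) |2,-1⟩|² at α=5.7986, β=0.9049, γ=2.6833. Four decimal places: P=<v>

Split into d^2_{-1,-1}(β=0.9049) × two z-phases.
With c≡cos(β/2)=0.899379 and s≡sin(β/2)=0.437170, N=[1·6·1·6]^{1/2}=6.000000
k: max(0,(-1)−(-1))=0 … min(2+(-1),2−(-1))=1
  k=0: (−1)^0·6.0000/(6)·0.8994^4·0.4372^0 = +0.654290
  k=1: (−1)^1·6.0000/(2)·0.8994^2·0.4372^2 = -0.463776
d^2_{-1,-1}(0.9049) = +0.654290 -0.463776 = +0.190515
|D^2_{-1,-1}|² = |d^2_{-1,-1}(β)|² = (+0.190515)² = 0.036296 (the z-rotation phases have unit modulus)

P=0.0363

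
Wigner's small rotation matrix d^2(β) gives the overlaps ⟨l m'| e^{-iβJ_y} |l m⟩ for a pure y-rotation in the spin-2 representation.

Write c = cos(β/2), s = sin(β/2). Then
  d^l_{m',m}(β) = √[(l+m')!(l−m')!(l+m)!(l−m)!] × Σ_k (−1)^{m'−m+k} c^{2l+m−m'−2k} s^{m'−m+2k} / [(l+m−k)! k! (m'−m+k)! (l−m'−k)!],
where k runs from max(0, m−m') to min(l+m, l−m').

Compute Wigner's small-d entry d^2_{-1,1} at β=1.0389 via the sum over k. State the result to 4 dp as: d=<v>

d=0.4964

d^2_{-1,1}(β=1.0389) via Wigner's sum:
Half-angle: c=0.868092, s=0.496403. N=√(1·6·6·1)=6.000000
The bounds max(0,m−m')=2 and min(l+m,l−m')=3 give 2 terms
  k=2: (−1)^0·6.0000/(2)·0.8681^2·0.4964^2 = +0.557085
  k=3: (−1)^1·6.0000/(6)·0.8681^0·0.4964^4 = -0.060721
d^2_{-1,1}(1.0389) = +0.557085 -0.060721 = +0.496364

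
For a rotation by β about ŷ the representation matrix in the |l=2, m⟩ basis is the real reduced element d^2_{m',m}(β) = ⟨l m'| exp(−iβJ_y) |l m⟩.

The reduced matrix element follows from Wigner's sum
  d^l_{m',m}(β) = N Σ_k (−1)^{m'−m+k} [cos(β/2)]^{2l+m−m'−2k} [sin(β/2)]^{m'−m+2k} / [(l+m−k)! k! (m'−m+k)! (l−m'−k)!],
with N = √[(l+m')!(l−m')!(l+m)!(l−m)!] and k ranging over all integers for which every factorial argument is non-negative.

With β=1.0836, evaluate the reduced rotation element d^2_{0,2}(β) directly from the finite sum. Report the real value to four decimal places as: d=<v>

d^2_{0,2}(β=1.0836) via Wigner's sum:
Half-angle: c=0.856782, s=0.515679. N=√(2·2·24·1)=9.797959
k∈{2} keeps every argument non-negative
  k=2: (−1)^0·9.7980/(4)·0.8568^2·0.5157^2 = +0.478162
d^2_{0,2}(1.0836) = +0.478162

d=0.4782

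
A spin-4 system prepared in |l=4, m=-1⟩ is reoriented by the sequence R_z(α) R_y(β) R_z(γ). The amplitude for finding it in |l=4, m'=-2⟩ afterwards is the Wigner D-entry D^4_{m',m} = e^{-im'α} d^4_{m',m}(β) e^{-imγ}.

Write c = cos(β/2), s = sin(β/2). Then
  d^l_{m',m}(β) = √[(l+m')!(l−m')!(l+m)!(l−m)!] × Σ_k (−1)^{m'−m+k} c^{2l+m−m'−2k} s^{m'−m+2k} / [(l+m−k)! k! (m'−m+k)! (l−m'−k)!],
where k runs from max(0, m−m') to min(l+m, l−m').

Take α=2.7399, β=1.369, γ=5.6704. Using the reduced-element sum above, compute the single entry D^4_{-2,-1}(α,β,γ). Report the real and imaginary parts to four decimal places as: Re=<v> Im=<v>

Split into d^4_{-2,-1}(β=1.369) × two z-phases.
Half-angle: c=0.774735, s=0.632286. N=√(2·720·6·120)=1018.233765
The bounds max(0,m−m')=1 and min(l+m,l−m')=3 give 3 terms
  k=1: (−1)^0·1018.2338/(240)·0.7747^7·0.6323^1 = +0.449390
  k=2: (−1)^1·1018.2338/(48)·0.7747^5·0.6323^3 = -1.496625
  k=3: (−1)^2·1018.2338/(72)·0.7747^3·0.6323^5 = +0.664572
d^4_{-2,-1}(1.369) = +0.449390 -1.496625 +0.664572 = -0.382664
Attach z-rotation phases: D = e^{-i(-2)(2.7399)}·(-0.382664)·e^{-i(-1)(5.6704)} = -0.058934+0.378098i

Re=-0.0589 Im=0.3781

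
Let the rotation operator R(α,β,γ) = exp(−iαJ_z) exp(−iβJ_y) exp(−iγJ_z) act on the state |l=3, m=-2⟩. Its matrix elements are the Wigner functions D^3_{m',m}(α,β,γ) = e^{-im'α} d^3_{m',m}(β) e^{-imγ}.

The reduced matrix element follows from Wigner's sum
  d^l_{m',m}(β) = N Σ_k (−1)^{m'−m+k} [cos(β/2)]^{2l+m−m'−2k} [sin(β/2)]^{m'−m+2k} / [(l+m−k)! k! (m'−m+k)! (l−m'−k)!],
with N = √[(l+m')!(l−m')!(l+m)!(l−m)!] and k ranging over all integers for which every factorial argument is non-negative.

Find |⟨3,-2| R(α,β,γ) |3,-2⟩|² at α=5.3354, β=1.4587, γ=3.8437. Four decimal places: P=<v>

P=0.2646

First d^3_{-2,-2}(β=1.4587), then the phase factors e^{-i(-2)α} and e^{-i(-2)γ}:
Half-angle: c=0.745608, s=0.666385. N=√(1·120·1·120)=120.000000
The bounds max(0,m−m')=0 and min(l+m,l−m')=1 give 2 terms
  k=0: (−1)^0·120.0000/(120)·0.7456^6·0.6664^0 = +0.171816
  k=1: (−1)^1·120.0000/(24)·0.7456^4·0.6664^2 = -0.686218
d^3_{-2,-2}(1.4587) = +0.171816 -0.686218 = -0.514403
|D^3_{-2,-2}|² = |d^3_{-2,-2}(β)|² = (-0.514403)² = 0.264610 (the z-rotation phases have unit modulus)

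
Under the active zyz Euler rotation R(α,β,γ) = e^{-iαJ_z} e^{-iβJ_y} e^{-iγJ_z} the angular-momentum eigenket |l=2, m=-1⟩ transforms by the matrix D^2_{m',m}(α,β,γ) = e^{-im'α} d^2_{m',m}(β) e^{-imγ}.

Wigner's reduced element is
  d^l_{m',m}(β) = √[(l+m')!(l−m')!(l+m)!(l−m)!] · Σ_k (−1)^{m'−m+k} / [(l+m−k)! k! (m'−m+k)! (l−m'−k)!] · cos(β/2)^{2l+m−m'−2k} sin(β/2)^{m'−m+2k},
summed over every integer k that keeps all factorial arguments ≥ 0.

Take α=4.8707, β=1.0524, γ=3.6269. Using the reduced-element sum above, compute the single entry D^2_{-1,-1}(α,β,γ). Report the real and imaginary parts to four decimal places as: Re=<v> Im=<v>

Split into d^2_{-1,-1}(β=1.0524) × two z-phases.
c=cos(1.0524/2)=0.864722, s=sin(1.0524/2)=0.502251; N=√[1·6·1·6]=6.000000
The bounds max(0,m−m')=0 and min(l+m,l−m')=1 give 2 terms
  k=0: (−1)^0·6.0000/(6)·0.8647^4·0.5023^0 = +0.559121
  k=1: (−1)^1·6.0000/(2)·0.8647^2·0.5023^2 = -0.565869
d^2_{-1,-1}(1.0524) = +0.559121 -0.565869 = -0.006748
Attach z-rotation phases: D = e^{-i(-1)(4.8707)}·(-0.006748)·e^{-i(-1)(3.6269)} = +0.004049-0.005398i

Re=0.0040 Im=-0.0054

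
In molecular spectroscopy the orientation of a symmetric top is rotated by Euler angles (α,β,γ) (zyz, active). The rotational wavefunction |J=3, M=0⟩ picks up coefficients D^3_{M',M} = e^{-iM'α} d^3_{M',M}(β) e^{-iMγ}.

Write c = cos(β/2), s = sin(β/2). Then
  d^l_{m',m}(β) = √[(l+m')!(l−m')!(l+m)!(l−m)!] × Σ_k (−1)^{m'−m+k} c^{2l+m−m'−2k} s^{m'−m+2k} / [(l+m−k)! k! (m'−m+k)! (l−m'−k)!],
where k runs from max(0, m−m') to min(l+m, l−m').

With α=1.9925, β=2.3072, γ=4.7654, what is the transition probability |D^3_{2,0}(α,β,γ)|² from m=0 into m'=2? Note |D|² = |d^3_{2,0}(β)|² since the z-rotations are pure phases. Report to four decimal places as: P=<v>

First d^3_{2,0}(β=2.3072), then the phase factors e^{-i(2)α} and e^{-i(0)γ}:
Half-angle: c=0.405199, s=0.914229. N=√(120·1·6·6)=65.726707
k∈{0,1} keeps every argument non-negative
  k=0: (−1)^2·65.7267/(12)·0.4052^4·0.9142^2 = +0.123408
  k=1: (−1)^3·65.7267/(12)·0.4052^2·0.9142^4 = -0.628226
d^3_{2,0}(2.3072) = +0.123408 -0.628226 = -0.504819
|D^3_{2,0}|² = |d^3_{2,0}(β)|² = (-0.504819)² = 0.254842 (the z-rotation phases have unit modulus)

P=0.2548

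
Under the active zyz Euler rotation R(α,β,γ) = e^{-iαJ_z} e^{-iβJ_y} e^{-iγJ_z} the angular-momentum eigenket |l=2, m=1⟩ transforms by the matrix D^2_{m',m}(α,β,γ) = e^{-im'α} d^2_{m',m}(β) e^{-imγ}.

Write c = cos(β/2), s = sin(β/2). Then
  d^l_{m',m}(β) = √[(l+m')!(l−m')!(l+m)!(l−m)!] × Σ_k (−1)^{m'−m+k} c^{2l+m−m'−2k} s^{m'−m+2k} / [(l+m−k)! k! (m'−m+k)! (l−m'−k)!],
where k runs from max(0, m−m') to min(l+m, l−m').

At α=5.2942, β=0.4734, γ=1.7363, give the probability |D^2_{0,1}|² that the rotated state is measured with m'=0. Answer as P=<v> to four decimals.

P=0.2470

First d^2_{0,1}(β=0.4734), then the phase factors e^{-i(0)α} and e^{-i(1)γ}:
c=cos(0.4734/2)=0.972117, s=sin(0.4734/2)=0.234496; N=√[2·2·6·1]=4.898979
The bounds max(0,m−m')=1 and min(l+m,l−m')=2 give 2 terms
  k=1: (−1)^0·4.8990/(2)·0.9721^3·0.2345^1 = +0.527675
  k=2: (−1)^1·4.8990/(2)·0.9721^1·0.2345^3 = -0.030704
d^2_{0,1}(0.4734) = +0.527675 -0.030704 = +0.496971
|D^2_{0,1}|² = |d^2_{0,1}(β)|² = (+0.496971)² = 0.246980 (the z-rotation phases have unit modulus)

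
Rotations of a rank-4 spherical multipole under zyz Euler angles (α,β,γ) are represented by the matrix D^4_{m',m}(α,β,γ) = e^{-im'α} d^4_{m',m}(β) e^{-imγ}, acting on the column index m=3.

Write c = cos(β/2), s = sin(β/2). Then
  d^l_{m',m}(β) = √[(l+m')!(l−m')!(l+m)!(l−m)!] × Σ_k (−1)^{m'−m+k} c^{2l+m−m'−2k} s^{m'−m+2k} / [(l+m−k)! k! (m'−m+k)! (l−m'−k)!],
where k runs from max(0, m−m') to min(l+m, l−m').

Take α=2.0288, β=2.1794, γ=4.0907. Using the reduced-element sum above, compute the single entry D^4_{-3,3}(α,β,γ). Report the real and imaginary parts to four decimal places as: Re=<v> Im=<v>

First d^4_{-3,3}(β=2.1794), then the phase factors e^{-i(-3)α} and e^{-i(3)γ}:
c=cos(2.1794/2)=0.462751, s=sin(2.1794/2)=0.886488; N=√[1·5040·5040·1]=5040.000000
The bounds max(0,m−m')=6 and min(l+m,l−m')=7 give 2 terms
  k=6: (−1)^0·5040.0000/(720)·0.4628^2·0.8865^6 = +0.727497
  k=7: (−1)^1·5040.0000/(5040)·0.4628^0·0.8865^8 = -0.381402
d^4_{-3,3}(2.1794) = +0.727497 -0.381402 = +0.346094
Attach z-rotation phases: D = e^{-i(-3)(2.0288)}·(+0.346094)·e^{-i(3)(4.0907)} = +0.344451+0.033686i

Re=0.3445 Im=0.0337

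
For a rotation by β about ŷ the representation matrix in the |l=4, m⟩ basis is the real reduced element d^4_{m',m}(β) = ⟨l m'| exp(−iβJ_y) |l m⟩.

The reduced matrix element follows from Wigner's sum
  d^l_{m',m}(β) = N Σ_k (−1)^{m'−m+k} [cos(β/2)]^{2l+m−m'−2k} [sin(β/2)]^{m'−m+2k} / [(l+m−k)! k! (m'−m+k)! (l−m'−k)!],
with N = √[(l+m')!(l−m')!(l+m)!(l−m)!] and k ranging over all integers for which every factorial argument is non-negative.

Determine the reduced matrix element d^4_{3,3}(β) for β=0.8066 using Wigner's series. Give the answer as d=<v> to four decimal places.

d=-0.1406

d^4_{3,3}(β=0.8066) via Wigner's sum:
With c≡cos(β/2)=0.919771 and s≡sin(β/2)=0.392456, N=[5040·1·5040·1]^{1/2}=5040.000000
Admissible k: 0..1 (factorial args all ≥0)
  k=0: (−1)^0·5040.0000/(5040)·0.9198^8·0.3925^0 = +0.512197
  k=1: (−1)^1·5040.0000/(720)·0.9198^6·0.3925^2 = -0.652766
d^4_{3,3}(0.8066) = +0.512197 -0.652766 = -0.140568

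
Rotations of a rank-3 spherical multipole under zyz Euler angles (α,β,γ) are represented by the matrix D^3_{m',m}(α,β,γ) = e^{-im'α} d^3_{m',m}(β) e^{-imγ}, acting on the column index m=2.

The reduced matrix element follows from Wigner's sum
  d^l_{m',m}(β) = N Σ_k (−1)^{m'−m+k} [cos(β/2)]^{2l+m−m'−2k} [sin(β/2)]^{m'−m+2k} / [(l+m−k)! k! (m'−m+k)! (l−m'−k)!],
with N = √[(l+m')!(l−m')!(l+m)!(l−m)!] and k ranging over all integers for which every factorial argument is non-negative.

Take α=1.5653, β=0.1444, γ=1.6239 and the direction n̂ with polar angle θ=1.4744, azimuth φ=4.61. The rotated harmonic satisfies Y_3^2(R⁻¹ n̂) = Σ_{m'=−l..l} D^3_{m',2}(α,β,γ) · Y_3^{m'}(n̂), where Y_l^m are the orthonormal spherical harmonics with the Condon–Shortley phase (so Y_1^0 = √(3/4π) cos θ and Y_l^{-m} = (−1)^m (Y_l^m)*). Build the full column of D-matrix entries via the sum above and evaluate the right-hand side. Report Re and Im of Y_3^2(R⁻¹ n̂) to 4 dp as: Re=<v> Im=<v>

Need the full column D^3_{m',2} for m'=−3..3 at α=1.5653, β=0.1444, γ=1.6239.
cos(β/2)=0.997395, sin(β/2)=0.072137
d^3_{-3,2}: single k=5 term ⇒ +0.000005;  D = +0.000001+0.000005i
d^3_{-2,2}: k∈[4..5] ⇒ +0.000135 -0.000000 = +0.000135;  D = +0.000134-0.000016i
d^3_{-1,2}: k∈[3..4] ⇒ +0.002356 -0.000006 = +0.002349;  D = -0.000262-0.002335i
d^3_{0,2}: k∈[2..3] ⇒ +0.028206 -0.000148 = +0.028059;  D = -0.027901+0.002974i
d^3_{1,2}: k∈[1..2] ⇒ +0.225162 -0.002356 = +0.222806;  D = +0.022401+0.221677i
d^3_{2,2}: k∈[0..1] ⇒ +0.984470 -0.025749 = +0.958721;  D = +0.954378-0.091146i
d^3_{3,2}: single k=0 term ⇒ -0.174410;  D = +0.015627+0.173708i
Y_3^{m'}(θ=1.4744,φ=4.61) and Σ D·Y over m':
  (+0.0000+0.0000i)·(+0.1244-0.3922i)  (+0.0001-0.0000i)·(-0.0954-0.0198i)  (-0.0003-0.0023i)·(+0.0314-0.3052i)  (-0.0279+0.0030i)·(-0.1061+0.0000i)  (+0.0224+0.2217i)·(-0.0314-0.3052i)  (+0.9544-0.0911i)·(-0.0954+0.0198i)  (+0.0156+0.1737i)·(-0.1244-0.3922i)
Y_3^2(R⁻¹ n̂) = +0.046100-0.014226i

Re=0.0461 Im=-0.0142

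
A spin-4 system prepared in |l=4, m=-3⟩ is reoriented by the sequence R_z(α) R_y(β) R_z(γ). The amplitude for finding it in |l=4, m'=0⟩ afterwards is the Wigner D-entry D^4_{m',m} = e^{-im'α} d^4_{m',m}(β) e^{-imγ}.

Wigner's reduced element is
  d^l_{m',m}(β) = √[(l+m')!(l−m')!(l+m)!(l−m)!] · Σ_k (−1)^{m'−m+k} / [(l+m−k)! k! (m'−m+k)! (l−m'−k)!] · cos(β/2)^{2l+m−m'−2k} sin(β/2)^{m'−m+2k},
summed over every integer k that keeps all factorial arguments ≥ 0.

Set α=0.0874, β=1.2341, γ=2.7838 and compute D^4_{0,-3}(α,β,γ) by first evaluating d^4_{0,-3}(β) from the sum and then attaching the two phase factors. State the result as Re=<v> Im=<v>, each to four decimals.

First d^4_{0,-3}(β=1.2341), then the phase factors e^{-i(0)α} and e^{-i(-3)γ}:
With c≡cos(β/2)=0.815589 and s≡sin(β/2)=0.578632, N=[24·24·1·5040]^{1/2}=1703.830978
The bounds max(0,m−m')=0 and min(l+m,l−m')=1 give 2 terms
  k=0: (−1)^3·1703.8310/(144)·0.8156^5·0.5786^3 = -0.827232
  k=1: (−1)^4·1703.8310/(144)·0.8156^3·0.5786^5 = +0.416379
d^4_{0,-3}(1.2341) = -0.827232 +0.416379 = -0.410853
Phases: e^{-i·(0)·0.0874}=+1.000000+0.000000i, e^{-i·(-3)·2.7838}=-0.477158+0.878817i ⇒ D=+0.196042-0.361065i

Re=0.1960 Im=-0.3611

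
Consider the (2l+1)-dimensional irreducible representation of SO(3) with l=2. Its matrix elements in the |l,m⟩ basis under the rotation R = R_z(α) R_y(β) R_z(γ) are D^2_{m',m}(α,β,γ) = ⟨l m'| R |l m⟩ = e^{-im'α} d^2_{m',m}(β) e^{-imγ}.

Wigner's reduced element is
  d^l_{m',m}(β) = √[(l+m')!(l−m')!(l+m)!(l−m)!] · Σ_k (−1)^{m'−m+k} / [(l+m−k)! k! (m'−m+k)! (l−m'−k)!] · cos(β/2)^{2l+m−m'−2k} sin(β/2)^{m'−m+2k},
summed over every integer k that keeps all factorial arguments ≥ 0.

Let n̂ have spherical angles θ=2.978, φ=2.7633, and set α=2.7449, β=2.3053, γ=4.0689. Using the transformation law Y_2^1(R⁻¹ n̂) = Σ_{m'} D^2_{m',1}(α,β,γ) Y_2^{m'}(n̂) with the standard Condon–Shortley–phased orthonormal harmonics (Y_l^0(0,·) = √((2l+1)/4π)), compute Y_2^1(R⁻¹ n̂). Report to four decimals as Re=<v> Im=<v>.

Need the full column D^2_{m',1} for m'=−2..2 at α=2.7449, β=2.3053, γ=4.0689.
cos(β/2)=0.406067, sin(β/2)=0.913843
d^2_{-2,1}: single k=3 term ⇒ +0.619788;  D = +0.092556+0.612838i
d^2_{-1,1}: k∈[2..3] ⇒ +0.413105 -0.697408 = -0.284303;  D = -0.069455+0.275688i
d^2_{0,1}: k∈[1..2] ⇒ +0.149879 -0.759082 = -0.609203;  D = +0.365516-0.487367i
d^2_{1,1}: k∈[0..1] ⇒ +0.027189 -0.413105 = -0.385916;  D = -0.332851+0.195298i
d^2_{2,1}: single k=0 term ⇒ -0.122376;  D = +0.121280-0.016340i
Y_2^{m'}(θ=2.978,φ=2.7633) and Σ D·Y over m':
  (+0.0926+0.6128i)·(+0.0075+0.0070i)  (-0.0695+0.2757i)·(+0.1154+0.0458i)  (+0.3655-0.4874i)·(+0.6057+0.0000i)  (-0.3329+0.1953i)·(-0.1154+0.0458i)  (+0.1213-0.0163i)·(+0.0075-0.0070i)
Y_2^1(R⁻¹ n̂) = +0.227348-0.300120i

Re=0.2273 Im=-0.3001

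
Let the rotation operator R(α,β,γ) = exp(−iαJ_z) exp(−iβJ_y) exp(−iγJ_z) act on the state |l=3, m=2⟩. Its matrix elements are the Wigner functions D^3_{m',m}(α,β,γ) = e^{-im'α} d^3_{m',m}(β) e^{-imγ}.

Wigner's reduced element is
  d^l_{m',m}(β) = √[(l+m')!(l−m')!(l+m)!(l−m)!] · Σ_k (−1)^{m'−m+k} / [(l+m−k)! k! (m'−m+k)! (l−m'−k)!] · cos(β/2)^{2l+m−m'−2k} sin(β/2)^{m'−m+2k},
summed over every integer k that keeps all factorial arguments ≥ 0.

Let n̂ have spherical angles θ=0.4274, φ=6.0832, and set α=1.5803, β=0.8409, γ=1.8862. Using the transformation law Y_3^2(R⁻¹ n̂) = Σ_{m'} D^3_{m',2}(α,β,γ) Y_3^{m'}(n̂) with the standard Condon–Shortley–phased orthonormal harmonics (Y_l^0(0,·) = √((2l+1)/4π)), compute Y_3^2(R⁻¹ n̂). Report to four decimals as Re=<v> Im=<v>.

Need the full column D^3_{m',2} for m'=−3..3 at α=1.5803, β=0.8409, γ=1.8862.
cos(β/2)=0.912905, sin(β/2)=0.408171
d^3_{-3,2}: single k=5 term ⇒ +0.025335;  D = +0.014353+0.020877i
d^3_{-2,2}: k∈[4..5] ⇒ +0.115662 -0.004624 = +0.111038;  D = +0.090897-0.063774i
d^3_{-1,2}: k∈[3..4] ⇒ +0.327216 -0.032707 = +0.294509;  D = -0.171433-0.239471i
d^3_{0,2}: k∈[2..3] ⇒ +0.633795 -0.126702 = +0.507093;  D = -0.409504+0.299082i
d^3_{1,2}: k∈[1..2] ⇒ +0.818411 -0.327216 = +0.491194;  D = +0.293462+0.393894i
d^3_{2,2}: k∈[0..1] ⇒ +0.578835 -0.578573 = +0.000262;  D = +0.000209-0.000158i
d^3_{3,2}: single k=0 term ⇒ -0.633938;  D = +0.388337+0.501071i
Y_3^{m'}(θ=0.4274,φ=6.0832) and Σ D·Y over m':
  (+0.0144+0.0209i)·(+0.0245+0.0168i)  (+0.0909-0.0638i)·(+0.1472+0.0622i)  (-0.1714-0.2395i)·(+0.4124+0.0836i)  (-0.4095+0.2991i)·(+0.3875+0.0000i)  (+0.2935+0.3939i)·(-0.4124+0.0836i)  (+0.0002-0.0002i)·(+0.1472-0.0622i)  (+0.3883+0.5011i)·(-0.0245+0.0168i)
Y_3^2(R⁻¹ n̂) = -0.363847-0.143886i

Re=-0.3638 Im=-0.1439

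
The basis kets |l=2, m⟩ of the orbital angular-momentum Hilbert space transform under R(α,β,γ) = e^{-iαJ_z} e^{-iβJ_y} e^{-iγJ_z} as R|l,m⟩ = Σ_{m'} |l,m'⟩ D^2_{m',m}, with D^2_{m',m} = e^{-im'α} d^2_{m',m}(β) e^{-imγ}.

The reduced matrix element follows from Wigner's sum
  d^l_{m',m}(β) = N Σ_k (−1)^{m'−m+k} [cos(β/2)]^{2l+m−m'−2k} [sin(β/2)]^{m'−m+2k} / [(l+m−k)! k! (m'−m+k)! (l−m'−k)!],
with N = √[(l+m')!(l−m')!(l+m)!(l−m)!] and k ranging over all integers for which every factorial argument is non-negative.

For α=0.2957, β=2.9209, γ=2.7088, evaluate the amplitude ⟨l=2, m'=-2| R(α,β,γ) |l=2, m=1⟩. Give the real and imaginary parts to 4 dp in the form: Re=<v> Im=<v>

D^2_{-2,1}(0.2957,2.9209,2.7088) = e^{-i·-2·0.2957}·d^2_{-2,1}(2.9209)·e^{-i·1·2.7088}. Compute d first:
With c≡cos(β/2)=0.110123 and s≡sin(β/2)=0.993918, N=[1·24·6·1]^{1/2}=12.000000
The bounds max(0,m−m')=3 and min(l+m,l−m')=3 give 1 term
  k=3: (−1)^0·12.0000/(6)·0.1101^1·0.9939^3 = +0.216251
d^2_{-2,1}(2.9209) = +0.216251
Attach z-rotation phases: D = e^{-i(-2)(0.2957)}·(+0.216251)·e^{-i(1)(2.7088)} = -0.112405-0.184742i

Re=-0.1124 Im=-0.1847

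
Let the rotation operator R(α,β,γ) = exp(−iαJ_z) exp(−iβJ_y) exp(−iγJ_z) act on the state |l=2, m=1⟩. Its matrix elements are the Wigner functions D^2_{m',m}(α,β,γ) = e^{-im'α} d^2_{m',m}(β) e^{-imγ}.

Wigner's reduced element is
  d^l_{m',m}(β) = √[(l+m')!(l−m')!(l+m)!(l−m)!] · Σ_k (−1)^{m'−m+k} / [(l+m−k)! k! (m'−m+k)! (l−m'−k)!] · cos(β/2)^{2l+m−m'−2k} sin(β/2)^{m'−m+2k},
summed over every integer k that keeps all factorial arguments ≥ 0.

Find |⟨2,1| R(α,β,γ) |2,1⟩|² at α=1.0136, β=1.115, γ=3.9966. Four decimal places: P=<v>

D^2_{1,1}(1.0136,1.115,3.9966) = e^{-i·1·1.0136}·d^2_{1,1}(1.115)·e^{-i·1·3.9966}. Compute d first:
Half-angle: c=0.848580, s=0.529066. N=√(6·1·6·1)=6.000000
k: max(0,(1)−(1))=0 … min(2+(1),2−(1))=1
  k=0: (−1)^0·6.0000/(6)·0.8486^4·0.5291^0 = +0.518528
  k=1: (−1)^1·6.0000/(2)·0.8486^2·0.5291^2 = -0.604683
d^2_{1,1}(1.115) = +0.518528 -0.604683 = -0.086155
|D^2_{1,1}|² = |d^2_{1,1}(β)|² = (-0.086155)² = 0.007423 (the z-rotation phases have unit modulus)

P=0.0074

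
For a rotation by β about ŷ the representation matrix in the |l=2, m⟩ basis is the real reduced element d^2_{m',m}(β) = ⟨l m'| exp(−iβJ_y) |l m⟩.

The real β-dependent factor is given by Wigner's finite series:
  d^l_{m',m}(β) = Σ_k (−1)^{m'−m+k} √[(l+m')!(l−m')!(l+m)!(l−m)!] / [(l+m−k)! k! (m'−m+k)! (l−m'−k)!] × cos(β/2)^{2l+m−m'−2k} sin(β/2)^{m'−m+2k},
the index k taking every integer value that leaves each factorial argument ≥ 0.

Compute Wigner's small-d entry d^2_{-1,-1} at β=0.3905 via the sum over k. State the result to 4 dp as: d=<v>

d^2_{-1,-1}(β=0.3905) via Wigner's sum:
With c≡cos(β/2)=0.980999 and s≡sin(β/2)=0.194012, N=[1·6·1·6]^{1/2}=6.000000
Admissible k: 0..1 (factorial args all ≥0)
  k=0: (−1)^0·6.0000/(6)·0.9810^4·0.1940^0 = +0.926136
  k=1: (−1)^1·6.0000/(2)·0.9810^2·0.1940^2 = -0.108671
d^2_{-1,-1}(0.3905) = +0.926136 -0.108671 = +0.817464

d=0.8175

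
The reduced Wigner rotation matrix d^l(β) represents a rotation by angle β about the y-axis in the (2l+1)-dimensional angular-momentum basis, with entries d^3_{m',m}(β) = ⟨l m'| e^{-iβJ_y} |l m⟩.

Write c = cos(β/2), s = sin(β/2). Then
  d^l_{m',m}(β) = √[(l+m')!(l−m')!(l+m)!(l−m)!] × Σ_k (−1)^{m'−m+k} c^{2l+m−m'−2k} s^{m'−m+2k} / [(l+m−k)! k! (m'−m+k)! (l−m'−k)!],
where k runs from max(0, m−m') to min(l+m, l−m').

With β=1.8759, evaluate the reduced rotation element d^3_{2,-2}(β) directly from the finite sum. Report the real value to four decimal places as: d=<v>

d=0.4645

d^3_{2,-2}(β=1.8759) via Wigner's sum:
With c≡cos(β/2)=0.591442 and s≡sin(β/2)=0.806347, N=[120·1·1·120]^{1/2}=120.000000
Admissible k: 0..1 (factorial args all ≥0)
  k=0: (−1)^4·120.0000/(24)·0.5914^2·0.8063^4 = +0.739407
  k=1: (−1)^5·120.0000/(120)·0.5914^0·0.8063^6 = -0.274874
d^3_{2,-2}(1.8759) = +0.739407 -0.274874 = +0.464533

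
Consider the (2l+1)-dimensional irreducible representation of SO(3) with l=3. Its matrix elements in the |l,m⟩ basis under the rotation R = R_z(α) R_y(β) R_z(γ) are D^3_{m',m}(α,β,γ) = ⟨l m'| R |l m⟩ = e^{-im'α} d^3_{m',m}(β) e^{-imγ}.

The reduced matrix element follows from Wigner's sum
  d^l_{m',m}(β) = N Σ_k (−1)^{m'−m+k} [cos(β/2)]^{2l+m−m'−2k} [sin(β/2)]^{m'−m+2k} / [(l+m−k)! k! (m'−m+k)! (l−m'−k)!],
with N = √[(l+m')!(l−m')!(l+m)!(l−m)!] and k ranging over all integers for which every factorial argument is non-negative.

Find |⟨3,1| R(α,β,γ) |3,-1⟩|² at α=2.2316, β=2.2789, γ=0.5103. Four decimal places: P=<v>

P=0.0571

D^3_{1,-1}(2.2316,2.2789,0.5103) = e^{-i·1·2.2316}·d^3_{1,-1}(2.2789)·e^{-i·-1·0.5103}. Compute d first:
With c≡cos(β/2)=0.418094 and s≡sin(β/2)=0.908404, N=[24·2·2·24]^{1/2}=48.000000
The bounds max(0,m−m')=0 and min(l+m,l−m')=2 give 3 terms
  k=0: (−1)^2·48.0000/(8)·0.4181^4·0.9084^2 = +0.151288
  k=1: (−1)^3·48.0000/(6)·0.4181^2·0.9084^4 = -0.952256
  k=2: (−1)^4·48.0000/(48)·0.4181^0·0.9084^6 = +0.561918
d^3_{1,-1}(2.2789) = +0.151288 -0.952256 +0.561918 = -0.239049
|D^3_{1,-1}|² = |d^3_{1,-1}(β)|² = (-0.239049)² = 0.057145 (the z-rotation phases have unit modulus)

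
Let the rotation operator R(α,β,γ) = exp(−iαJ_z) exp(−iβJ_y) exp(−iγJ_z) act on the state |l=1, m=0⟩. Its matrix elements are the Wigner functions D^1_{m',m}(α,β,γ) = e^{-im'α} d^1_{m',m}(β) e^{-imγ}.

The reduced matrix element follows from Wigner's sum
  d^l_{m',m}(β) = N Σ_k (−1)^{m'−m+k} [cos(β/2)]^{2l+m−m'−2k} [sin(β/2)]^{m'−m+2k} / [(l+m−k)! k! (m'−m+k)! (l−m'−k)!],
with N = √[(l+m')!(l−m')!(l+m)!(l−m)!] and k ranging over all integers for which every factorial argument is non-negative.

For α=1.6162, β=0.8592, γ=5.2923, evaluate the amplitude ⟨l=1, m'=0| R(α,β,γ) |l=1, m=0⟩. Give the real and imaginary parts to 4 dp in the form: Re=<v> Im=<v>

Re=0.6530 Im=0.0000

Split into d^1_{0,0}(β=0.8592) × two z-phases.
With c≡cos(β/2)=0.909132 and s≡sin(β/2)=0.416507, N=[1·1·1·1]^{1/2}=1.000000
Admissible k: 0..1 (factorial args all ≥0)
  k=0: (−1)^0·1.0000/(1)·0.9091^2·0.4165^0 = +0.826522
  k=1: (−1)^1·1.0000/(1)·0.9091^0·0.4165^2 = -0.173478
d^1_{0,0}(0.8592) = +0.826522 -0.173478 = +0.653044
Attach z-rotation phases: D = e^{-i(0)(1.6162)}·(+0.653044)·e^{-i(0)(5.2923)} = +0.653044+0.000000i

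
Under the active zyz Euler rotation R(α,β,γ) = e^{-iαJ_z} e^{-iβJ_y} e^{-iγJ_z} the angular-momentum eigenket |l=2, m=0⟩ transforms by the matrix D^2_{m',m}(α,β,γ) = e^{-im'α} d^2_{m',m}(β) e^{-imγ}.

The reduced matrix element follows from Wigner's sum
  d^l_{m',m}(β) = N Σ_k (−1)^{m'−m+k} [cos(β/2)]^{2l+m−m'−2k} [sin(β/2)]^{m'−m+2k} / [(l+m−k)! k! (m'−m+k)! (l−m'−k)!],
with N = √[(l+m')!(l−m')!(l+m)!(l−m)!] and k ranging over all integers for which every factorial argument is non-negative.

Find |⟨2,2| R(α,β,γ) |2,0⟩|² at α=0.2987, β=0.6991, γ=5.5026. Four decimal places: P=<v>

Split into d^2_{2,0}(β=0.6991) × two z-phases.
c=cos(0.6991/2)=0.939527, s=sin(0.6991/2)=0.342475; N=√[24·1·2·2]=9.797959
k∈{0} keeps every argument non-negative
  k=0: (−1)^2·9.7980/(4)·0.9395^2·0.3425^2 = +0.253602
d^2_{2,0}(0.6991) = +0.253602
|D^2_{2,0}|² = |d^2_{2,0}(β)|² = (+0.253602)² = 0.064314 (the z-rotation phases have unit modulus)

P=0.0643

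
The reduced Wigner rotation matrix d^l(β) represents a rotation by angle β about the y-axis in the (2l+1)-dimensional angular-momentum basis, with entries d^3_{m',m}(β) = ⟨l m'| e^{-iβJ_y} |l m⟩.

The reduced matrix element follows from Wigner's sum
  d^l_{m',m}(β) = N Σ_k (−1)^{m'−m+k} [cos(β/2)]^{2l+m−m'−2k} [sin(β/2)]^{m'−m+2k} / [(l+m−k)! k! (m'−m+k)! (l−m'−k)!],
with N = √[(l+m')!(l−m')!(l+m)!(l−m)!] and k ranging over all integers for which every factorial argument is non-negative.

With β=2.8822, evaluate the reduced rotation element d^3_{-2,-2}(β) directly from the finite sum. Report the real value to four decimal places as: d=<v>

d^3_{-2,-2}(β=2.8822) via Wigner's sum:
With c≡cos(β/2)=0.129333 and s≡sin(β/2)=0.991601, N=[1·120·1·120]^{1/2}=120.000000
The bounds max(0,m−m')=0 and min(l+m,l−m')=1 give 2 terms
  k=0: (−1)^0·120.0000/(120)·0.1293^6·0.9916^0 = +0.000005
  k=1: (−1)^1·120.0000/(24)·0.1293^4·0.9916^2 = -0.001376
d^3_{-2,-2}(2.8822) = +0.000005 -0.001376 = -0.001371

d=-0.0014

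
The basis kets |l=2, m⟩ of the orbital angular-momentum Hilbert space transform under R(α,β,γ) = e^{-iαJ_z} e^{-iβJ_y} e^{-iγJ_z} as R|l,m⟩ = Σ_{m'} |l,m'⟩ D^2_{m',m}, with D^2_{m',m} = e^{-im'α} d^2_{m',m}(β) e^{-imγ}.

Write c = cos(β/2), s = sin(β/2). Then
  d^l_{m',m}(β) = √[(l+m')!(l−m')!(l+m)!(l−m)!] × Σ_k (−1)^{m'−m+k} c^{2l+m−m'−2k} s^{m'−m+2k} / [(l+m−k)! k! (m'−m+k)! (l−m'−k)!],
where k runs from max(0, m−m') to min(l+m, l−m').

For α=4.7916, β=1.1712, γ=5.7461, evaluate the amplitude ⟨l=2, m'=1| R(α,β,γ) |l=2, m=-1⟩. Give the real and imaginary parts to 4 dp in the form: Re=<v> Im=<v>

D^2_{1,-1}(4.7916,1.1712,5.7461) = e^{-i·1·4.7916}·d^2_{1,-1}(1.1712)·e^{-i·-1·5.7461}. Compute d first:
c=cos(1.1712/2)=0.833381, s=sin(1.1712/2)=0.552700; N=√[6·1·1·6]=6.000000
k∈{0,1} keeps every argument non-negative
  k=0: (−1)^2·6.0000/(2)·0.8334^2·0.5527^2 = +0.636482
  k=1: (−1)^3·6.0000/(6)·0.8334^0·0.5527^4 = -0.093316
d^2_{1,-1}(1.1712) = +0.636482 -0.093316 = +0.543166
Attach z-rotation phases: D = e^{-i(1)(4.7916)}·(+0.543166)·e^{-i(-1)(5.7461)} = +0.313959+0.443237i

Re=0.3140 Im=0.4432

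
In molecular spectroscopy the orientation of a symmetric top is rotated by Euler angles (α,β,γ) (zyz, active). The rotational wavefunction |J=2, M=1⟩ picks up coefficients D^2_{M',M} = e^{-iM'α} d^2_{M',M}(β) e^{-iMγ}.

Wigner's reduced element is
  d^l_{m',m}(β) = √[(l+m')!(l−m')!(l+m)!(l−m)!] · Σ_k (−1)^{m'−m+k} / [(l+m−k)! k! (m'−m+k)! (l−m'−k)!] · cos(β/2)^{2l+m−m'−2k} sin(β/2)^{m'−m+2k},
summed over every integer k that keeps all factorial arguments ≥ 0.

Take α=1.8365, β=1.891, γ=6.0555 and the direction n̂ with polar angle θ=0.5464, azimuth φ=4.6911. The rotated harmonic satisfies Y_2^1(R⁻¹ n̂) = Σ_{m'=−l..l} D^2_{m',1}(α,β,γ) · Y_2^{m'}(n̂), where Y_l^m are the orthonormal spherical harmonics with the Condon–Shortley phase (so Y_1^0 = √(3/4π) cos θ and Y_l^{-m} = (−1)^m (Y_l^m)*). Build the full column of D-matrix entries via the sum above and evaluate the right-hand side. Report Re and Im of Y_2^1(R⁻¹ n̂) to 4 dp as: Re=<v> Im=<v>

Re=-0.3843 Im=-0.0025

Need the full column D^2_{m',1} for m'=−2..2 at α=1.8365, β=1.891, γ=6.0555.
cos(β/2)=0.585338, sin(β/2)=0.810790
d^2_{-2,1}: single k=3 term ⇒ +0.623966;  D = -0.452663-0.429453i
d^2_{-1,1}: k∈[2..3] ⇒ +0.675695 -0.432148 = +0.243546;  D = -0.115347+0.214499i
d^2_{0,1}: k∈[1..2] ⇒ +0.398293 -0.764199 = -0.365906;  D = -0.356463-0.082593i
d^2_{1,1}: k∈[0..1] ⇒ +0.117389 -0.675695 = -0.558306;  D = +0.021221+0.557903i
d^2_{2,1}: single k=0 term ⇒ -0.325205;  D = +0.310320-0.097260i
Y_2^{m'}(θ=0.5464,φ=4.6911) and Σ D·Y over m':
  (-0.4527-0.4295i)·(-0.1042-0.0044i)  (-0.1153+0.2145i)·(-0.0073+0.3429i)  (-0.3565-0.0826i)·(+0.3753+0.0000i)  (+0.0212+0.5579i)·(+0.0073+0.3429i)  (+0.3103-0.0973i)·(-0.1042+0.0044i)
Y_2^1(R⁻¹ n̂) = -0.384290-0.002497i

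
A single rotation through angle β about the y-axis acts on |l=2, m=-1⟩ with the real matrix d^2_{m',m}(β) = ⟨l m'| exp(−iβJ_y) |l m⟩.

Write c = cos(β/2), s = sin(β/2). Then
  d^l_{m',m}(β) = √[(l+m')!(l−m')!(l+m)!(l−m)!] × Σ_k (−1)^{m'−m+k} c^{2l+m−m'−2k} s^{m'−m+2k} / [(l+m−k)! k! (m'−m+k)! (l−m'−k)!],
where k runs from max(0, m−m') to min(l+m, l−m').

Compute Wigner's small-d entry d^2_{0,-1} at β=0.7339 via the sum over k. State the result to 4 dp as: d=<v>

d=-0.6091

d^2_{0,-1}(β=0.7339) via Wigner's sum:
Half-angle: c=0.933426, s=0.358770. N=√(2·2·1·6)=4.898979
k∈{0,1} keeps every argument non-negative
  k=0: (−1)^1·4.8990/(2)·0.9334^3·0.3588^1 = -0.714713
  k=1: (−1)^2·4.8990/(2)·0.9334^1·0.3588^3 = +0.105586
d^2_{0,-1}(0.7339) = -0.714713 +0.105586 = -0.609127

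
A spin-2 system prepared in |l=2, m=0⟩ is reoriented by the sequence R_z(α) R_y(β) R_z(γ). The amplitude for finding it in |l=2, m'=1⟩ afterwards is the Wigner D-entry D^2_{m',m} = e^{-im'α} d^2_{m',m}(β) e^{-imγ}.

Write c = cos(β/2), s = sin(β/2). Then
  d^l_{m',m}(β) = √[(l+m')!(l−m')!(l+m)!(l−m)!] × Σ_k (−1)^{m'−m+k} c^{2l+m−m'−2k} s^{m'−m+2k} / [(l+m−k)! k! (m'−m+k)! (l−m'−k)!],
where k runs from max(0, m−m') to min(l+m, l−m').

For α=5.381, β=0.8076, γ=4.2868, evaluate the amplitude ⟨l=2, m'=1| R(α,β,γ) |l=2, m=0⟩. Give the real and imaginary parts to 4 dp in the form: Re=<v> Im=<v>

Re=-0.3792 Im=-0.4800

First d^2_{1,0}(β=0.8076), then the phase factors e^{-i(1)α} and e^{-i(0)γ}:
With c≡cos(β/2)=0.919575 and s≡sin(β/2)=0.392916, N=[6·1·2·2]^{1/2}=4.898979
The bounds max(0,m−m')=0 and min(l+m,l−m')=1 give 2 terms
  k=0: (−1)^1·4.8990/(2)·0.9196^3·0.3929^1 = -0.748403
  k=1: (−1)^2·4.8990/(2)·0.9196^1·0.3929^3 = +0.136634
d^2_{1,0}(0.8076) = -0.748403 +0.136634 = -0.611769
D = (+0.619897+0.784683i)·(-0.611769)·(+1.000000+0.000000i) = -0.379233-0.480045i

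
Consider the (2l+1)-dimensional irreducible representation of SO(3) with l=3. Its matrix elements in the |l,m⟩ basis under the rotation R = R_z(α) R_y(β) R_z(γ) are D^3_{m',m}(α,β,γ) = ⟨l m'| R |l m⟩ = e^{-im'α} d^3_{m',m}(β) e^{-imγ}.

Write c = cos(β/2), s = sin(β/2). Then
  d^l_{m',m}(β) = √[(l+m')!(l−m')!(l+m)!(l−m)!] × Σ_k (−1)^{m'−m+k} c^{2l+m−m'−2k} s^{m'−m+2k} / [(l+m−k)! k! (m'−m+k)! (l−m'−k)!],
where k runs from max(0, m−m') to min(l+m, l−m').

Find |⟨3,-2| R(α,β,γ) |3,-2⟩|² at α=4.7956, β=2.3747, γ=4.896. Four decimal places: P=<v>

D^3_{-2,-2}(4.7956,2.3747,4.896) = e^{-i·-2·4.7956}·d^3_{-2,-2}(2.3747)·e^{-i·-2·4.896}. Compute d first:
c=cos(2.3747/2)=0.374119, s=sin(2.3747/2)=0.927381; N=√[1·120·1·120]=120.000000
Admissible k: 0..1 (factorial args all ≥0)
  k=0: (−1)^0·120.0000/(120)·0.3741^6·0.9274^0 = +0.002742
  k=1: (−1)^1·120.0000/(24)·0.3741^4·0.9274^2 = -0.084241
d^3_{-2,-2}(2.3747) = +0.002742 -0.084241 = -0.081499
|D^3_{-2,-2}|² = |d^3_{-2,-2}(β)|² = (-0.081499)² = 0.006642 (the z-rotation phases have unit modulus)

P=0.0066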